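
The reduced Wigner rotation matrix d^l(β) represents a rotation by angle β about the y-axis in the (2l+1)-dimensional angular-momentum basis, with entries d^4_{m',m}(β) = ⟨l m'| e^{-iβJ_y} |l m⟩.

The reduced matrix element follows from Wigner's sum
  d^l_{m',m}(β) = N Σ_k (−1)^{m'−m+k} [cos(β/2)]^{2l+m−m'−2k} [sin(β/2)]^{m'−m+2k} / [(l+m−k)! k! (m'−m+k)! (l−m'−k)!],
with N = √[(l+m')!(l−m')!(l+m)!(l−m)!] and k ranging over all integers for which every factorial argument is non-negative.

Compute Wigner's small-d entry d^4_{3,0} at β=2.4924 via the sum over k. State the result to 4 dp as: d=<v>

d^4_{3,0}(β=2.4924) via Wigner's sum:
Half-angle: c=0.318926, s=0.947780. N=√(5040·1·24·24)=1703.830978
The bounds max(0,m−m')=0 and min(l+m,l−m')=1 give 2 terms
  k=0: (−1)^3·1703.8310/(144)·0.3189^5·0.9478^3 = -0.033238
  k=1: (−1)^4·1703.8310/(144)·0.3189^3·0.9478^5 = +0.293543
d^4_{3,0}(2.4924) = -0.033238 +0.293543 = +0.260305

d=0.2603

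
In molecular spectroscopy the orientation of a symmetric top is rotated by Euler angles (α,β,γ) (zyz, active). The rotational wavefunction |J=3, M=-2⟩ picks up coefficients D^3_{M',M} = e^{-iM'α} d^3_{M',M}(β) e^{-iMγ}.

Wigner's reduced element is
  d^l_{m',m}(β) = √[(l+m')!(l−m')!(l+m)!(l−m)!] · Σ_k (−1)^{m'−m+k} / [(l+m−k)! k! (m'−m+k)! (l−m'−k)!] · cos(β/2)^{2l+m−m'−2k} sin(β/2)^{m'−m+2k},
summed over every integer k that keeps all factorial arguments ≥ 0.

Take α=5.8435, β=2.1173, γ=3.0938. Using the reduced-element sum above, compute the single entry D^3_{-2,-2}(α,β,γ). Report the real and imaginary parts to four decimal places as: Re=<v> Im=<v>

Re=-0.1152 Im=0.1699

First d^3_{-2,-2}(β=2.1173), then the phase factors e^{-i(-2)α} and e^{-i(-2)γ}:
Half-angle: c=0.490049, s=0.871695. N=√(1·120·1·120)=120.000000
The bounds max(0,m−m')=0 and min(l+m,l−m')=1 give 2 terms
  k=0: (−1)^0·120.0000/(120)·0.4900^6·0.8717^0 = +0.013850
  k=1: (−1)^1·120.0000/(24)·0.4900^4·0.8717^2 = -0.219108
d^3_{-2,-2}(2.1173) = +0.013850 -0.219108 = -0.205258
Attach z-rotation phases: D = e^{-i(-2)(5.8435)}·(-0.205258)·e^{-i(-2)(3.0938)} = -0.115192+0.169888i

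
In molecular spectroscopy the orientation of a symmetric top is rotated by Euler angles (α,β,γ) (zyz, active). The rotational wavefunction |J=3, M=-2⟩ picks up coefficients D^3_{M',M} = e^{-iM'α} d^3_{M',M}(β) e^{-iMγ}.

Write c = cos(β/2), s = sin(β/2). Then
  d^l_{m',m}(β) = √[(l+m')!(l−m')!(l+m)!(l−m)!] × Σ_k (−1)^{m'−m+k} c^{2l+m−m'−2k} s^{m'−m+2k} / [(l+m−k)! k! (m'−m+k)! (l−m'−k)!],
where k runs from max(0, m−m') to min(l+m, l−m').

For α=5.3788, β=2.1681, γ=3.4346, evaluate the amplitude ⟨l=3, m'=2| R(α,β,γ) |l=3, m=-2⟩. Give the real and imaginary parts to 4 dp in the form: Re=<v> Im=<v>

Re=-0.1401 Im=0.1297

First d^3_{2,-2}(β=2.1681), then the phase factors e^{-i(2)α} and e^{-i(-2)γ}:
Half-angle: c=0.467753, s=0.883859. N=√(120·1·1·120)=120.000000
Admissible k: 0..1 (factorial args all ≥0)
  k=0: (−1)^4·120.0000/(24)·0.4678^2·0.8839^4 = +0.667629
  k=1: (−1)^5·120.0000/(120)·0.4678^0·0.8839^6 = -0.476759
d^3_{2,-2}(2.1681) = +0.667629 -0.476759 = +0.190870
Phases: e^{-i·(2)·5.3788}=-0.235734+0.971817i, e^{-i·(-2)·3.4346}=+0.833151+0.553045i ⇒ D=-0.140072+0.129658i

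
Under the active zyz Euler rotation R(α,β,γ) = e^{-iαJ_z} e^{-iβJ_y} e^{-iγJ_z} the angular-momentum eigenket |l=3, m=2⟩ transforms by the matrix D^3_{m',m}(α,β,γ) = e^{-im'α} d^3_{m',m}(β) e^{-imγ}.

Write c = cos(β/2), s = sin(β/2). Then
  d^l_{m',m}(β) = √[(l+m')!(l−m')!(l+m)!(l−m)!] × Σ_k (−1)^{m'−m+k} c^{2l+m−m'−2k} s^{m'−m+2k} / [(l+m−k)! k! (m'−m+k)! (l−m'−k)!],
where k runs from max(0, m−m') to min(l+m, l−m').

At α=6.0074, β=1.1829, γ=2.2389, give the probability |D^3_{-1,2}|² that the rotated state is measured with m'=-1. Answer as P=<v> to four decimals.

P=0.2359

First d^3_{-1,2}(β=1.1829), then the phase factors e^{-i(-1)α} and e^{-i(2)γ}:
c=cos(1.1829/2)=0.830133, s=sin(1.1829/2)=0.557565; N=√[2·24·120·1]=75.894664
The bounds max(0,m−m')=3 and min(l+m,l−m')=4 give 2 terms
  k=3: (−1)^0·75.8947/(12)·0.8301^3·0.5576^3 = +0.627134
  k=4: (−1)^1·75.8947/(24)·0.8301^1·0.5576^5 = -0.141458
d^3_{-1,2}(1.1829) = +0.627134 -0.141458 = +0.485676
|D^3_{-1,2}|² = |d^3_{-1,2}(β)|² = (+0.485676)² = 0.235882 (the z-rotation phases have unit modulus)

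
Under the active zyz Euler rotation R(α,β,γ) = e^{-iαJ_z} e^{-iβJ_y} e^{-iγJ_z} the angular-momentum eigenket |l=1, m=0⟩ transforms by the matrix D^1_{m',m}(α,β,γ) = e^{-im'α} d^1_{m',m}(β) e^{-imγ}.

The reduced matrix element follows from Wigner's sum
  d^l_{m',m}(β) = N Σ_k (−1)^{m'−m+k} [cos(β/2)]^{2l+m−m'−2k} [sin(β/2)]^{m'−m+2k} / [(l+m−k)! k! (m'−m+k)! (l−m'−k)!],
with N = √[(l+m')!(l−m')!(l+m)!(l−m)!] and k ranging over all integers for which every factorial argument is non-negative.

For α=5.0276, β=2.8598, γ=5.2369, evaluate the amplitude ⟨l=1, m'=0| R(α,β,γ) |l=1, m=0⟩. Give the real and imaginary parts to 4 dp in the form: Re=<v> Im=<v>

Re=-0.9606 Im=0.0000

D^1_{0,0}(5.0276,2.8598,5.2369) = e^{-i·0·5.0276}·d^1_{0,0}(2.8598)·e^{-i·0·5.2369}. Compute d first:
c=cos(2.8598/2)=0.140431, s=sin(2.8598/2)=0.990091; N=√[1·1·1·1]=1.000000
Admissible k: 0..1 (factorial args all ≥0)
  k=0: (−1)^0·1.0000/(1)·0.1404^2·0.9901^0 = +0.019721
  k=1: (−1)^1·1.0000/(1)·0.1404^0·0.9901^2 = -0.980279
d^1_{0,0}(2.8598) = +0.019721 -0.980279 = -0.960558
Attach z-rotation phases: D = e^{-i(0)(5.0276)}·(-0.960558)·e^{-i(0)(5.2369)} = -0.960558+0.000000i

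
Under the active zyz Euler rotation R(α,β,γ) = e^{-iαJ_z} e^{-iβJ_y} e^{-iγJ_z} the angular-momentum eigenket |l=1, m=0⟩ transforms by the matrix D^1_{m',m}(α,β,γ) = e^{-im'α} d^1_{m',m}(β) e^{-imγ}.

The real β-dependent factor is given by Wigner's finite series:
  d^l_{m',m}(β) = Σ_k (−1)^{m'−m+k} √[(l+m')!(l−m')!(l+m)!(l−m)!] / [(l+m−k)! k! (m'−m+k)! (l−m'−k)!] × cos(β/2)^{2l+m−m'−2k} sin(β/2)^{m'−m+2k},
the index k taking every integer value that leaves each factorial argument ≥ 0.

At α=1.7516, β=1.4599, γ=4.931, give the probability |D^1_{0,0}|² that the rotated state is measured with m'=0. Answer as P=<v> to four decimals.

P=0.0122

D^1_{0,0}(1.7516,1.4599,4.931) = e^{-i·0·1.7516}·d^1_{0,0}(1.4599)·e^{-i·0·4.931}. Compute d first:
Half-angle: c=0.745208, s=0.666832. N=√(1·1·1·1)=1.000000
k: max(0,(0)−(0))=0 … min(1+(0),1−(0))=1
  k=0: (−1)^0·1.0000/(1)·0.7452^2·0.6668^0 = +0.555335
  k=1: (−1)^1·1.0000/(1)·0.7452^0·0.6668^2 = -0.444665
d^1_{0,0}(1.4599) = +0.555335 -0.444665 = +0.110669
|D^1_{0,0}|² = |d^1_{0,0}(β)|² = (+0.110669)² = 0.012248 (the z-rotation phases have unit modulus)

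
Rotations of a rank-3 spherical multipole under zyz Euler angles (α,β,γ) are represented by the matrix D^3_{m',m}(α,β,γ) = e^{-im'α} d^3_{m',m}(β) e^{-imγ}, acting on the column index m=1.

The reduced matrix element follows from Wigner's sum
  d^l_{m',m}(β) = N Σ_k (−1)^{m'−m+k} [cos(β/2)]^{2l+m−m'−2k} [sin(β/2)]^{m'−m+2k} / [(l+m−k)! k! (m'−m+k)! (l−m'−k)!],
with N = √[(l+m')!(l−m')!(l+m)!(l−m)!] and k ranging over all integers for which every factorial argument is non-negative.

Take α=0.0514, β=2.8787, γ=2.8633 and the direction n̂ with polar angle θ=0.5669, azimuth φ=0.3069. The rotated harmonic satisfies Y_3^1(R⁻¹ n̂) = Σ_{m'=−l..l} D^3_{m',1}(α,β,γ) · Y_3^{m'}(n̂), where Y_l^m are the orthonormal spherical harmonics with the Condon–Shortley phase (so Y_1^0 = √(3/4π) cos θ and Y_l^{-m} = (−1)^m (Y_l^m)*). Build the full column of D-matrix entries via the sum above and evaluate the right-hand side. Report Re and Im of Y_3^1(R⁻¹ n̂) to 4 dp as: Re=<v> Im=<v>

Re=-0.3090 Im=-0.0286

Need the full column D^3_{m',1} for m'=−3..3 at α=0.0514, β=2.8787, γ=2.8633.
cos(β/2)=0.131068, sin(β/2)=0.991373
d^3_{-3,1}: single k=4 term ⇒ +0.064267;  D = -0.058350-0.026937i
d^3_{-2,1}: k∈[3..4] ⇒ +0.013875 -0.396902 = -0.383027;  D = +0.355548+0.142461i
d^3_{-1,1}: k∈[2..4] ⇒ +0.001740 -0.132750 +0.949344 = +0.818334;  D = -0.774260-0.264938i
d^3_{0,1}: k∈[1..3] ⇒ +0.000133 -0.022799 +0.434784 = +0.412118;  D = -0.396262-0.113215i
d^3_{1,1}: k∈[0..2] ⇒ +0.000005 -0.002320 +0.099562 = +0.097247;  D = -0.094754-0.021876i
d^3_{2,1}: k∈[0..1] ⇒ -0.000121 +0.013875 = +0.013754;  D = -0.013542-0.002401i
d^3_{3,1}: single k=0 term ⇒ +0.001123;  D = -0.001115-0.000139i
Y_3^{m'}(θ=0.5669,φ=0.3069) and Σ D·Y over m':
  (-0.0583-0.0269i)·(+0.0391-0.0514i)  (+0.3555+0.1425i)·(+0.2032-0.1432i)  (-0.7743-0.2649i)·(+0.4232-0.1341i)  (-0.3963-0.1132i)·(+0.1757+0.0000i)  (-0.0948-0.0219i)·(-0.4232-0.1341i)  (-0.0135-0.0024i)·(+0.2032+0.1432i)  (-0.0011-0.0001i)·(-0.0391-0.0514i)
Y_3^1(R⁻¹ n̂) = -0.309035-0.028580i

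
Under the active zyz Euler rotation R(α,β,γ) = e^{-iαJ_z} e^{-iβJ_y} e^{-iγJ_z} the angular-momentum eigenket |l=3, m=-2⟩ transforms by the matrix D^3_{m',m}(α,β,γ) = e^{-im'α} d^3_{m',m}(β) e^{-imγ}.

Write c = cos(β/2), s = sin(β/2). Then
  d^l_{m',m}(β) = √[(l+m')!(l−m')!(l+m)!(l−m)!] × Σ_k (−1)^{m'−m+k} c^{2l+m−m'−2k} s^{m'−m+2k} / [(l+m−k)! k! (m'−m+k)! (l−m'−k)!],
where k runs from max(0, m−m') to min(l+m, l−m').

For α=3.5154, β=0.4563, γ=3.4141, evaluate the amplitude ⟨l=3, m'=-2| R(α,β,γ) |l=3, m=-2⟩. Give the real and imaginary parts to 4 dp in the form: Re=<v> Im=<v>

Re=0.1713 Im=0.6000

Split into d^3_{-2,-2}(β=0.4563) × two z-phases.
c=cos(0.4563/2)=0.974086, s=sin(0.4563/2)=0.226176; N=√[1·120·1·120]=120.000000
Admissible k: 0..1 (factorial args all ≥0)
  k=0: (−1)^0·120.0000/(120)·0.9741^6·0.2262^0 = +0.854250
  k=1: (−1)^1·120.0000/(24)·0.9741^4·0.2262^2 = -0.230278
d^3_{-2,-2}(0.4563) = +0.854250 -0.230278 = +0.623972
D = (+0.733313+0.679892i)·(+0.623972)·(+0.855120+0.518431i) = +0.171339+0.599987i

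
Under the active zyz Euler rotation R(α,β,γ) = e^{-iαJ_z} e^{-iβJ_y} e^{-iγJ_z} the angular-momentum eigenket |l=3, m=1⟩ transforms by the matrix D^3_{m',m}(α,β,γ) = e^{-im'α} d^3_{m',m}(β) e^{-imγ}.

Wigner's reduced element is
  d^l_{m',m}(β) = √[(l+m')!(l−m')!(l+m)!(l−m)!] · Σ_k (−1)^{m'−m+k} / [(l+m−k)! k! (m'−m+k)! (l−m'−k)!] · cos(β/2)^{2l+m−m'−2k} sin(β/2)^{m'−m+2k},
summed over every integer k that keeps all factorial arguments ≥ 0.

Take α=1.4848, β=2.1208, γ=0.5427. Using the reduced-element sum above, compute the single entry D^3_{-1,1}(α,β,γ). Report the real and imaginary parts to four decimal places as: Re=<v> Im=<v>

Re=-0.2383 Im=-0.3277

First d^3_{-1,1}(β=2.1208), then the phase factors e^{-i(-1)α} and e^{-i(1)γ}:
c=cos(2.1208/2)=0.488523, s=sin(2.1208/2)=0.872551; N=√[2·24·24·2]=48.000000
The bounds max(0,m−m')=2 and min(l+m,l−m')=4 give 3 terms
  k=2: (−1)^0·48.0000/(8)·0.4885^4·0.8726^2 = +0.260180
  k=3: (−1)^1·48.0000/(6)·0.4885^2·0.8726^4 = -1.106683
  k=4: (−1)^2·48.0000/(48)·0.4885^0·0.8726^6 = +0.441311
d^3_{-1,1}(2.1208) = +0.260180 -1.106683 +0.441311 = -0.405193
D = (+0.085890+0.996305i)·(-0.405193)·(+0.856317-0.516450i) = -0.238290-0.327718i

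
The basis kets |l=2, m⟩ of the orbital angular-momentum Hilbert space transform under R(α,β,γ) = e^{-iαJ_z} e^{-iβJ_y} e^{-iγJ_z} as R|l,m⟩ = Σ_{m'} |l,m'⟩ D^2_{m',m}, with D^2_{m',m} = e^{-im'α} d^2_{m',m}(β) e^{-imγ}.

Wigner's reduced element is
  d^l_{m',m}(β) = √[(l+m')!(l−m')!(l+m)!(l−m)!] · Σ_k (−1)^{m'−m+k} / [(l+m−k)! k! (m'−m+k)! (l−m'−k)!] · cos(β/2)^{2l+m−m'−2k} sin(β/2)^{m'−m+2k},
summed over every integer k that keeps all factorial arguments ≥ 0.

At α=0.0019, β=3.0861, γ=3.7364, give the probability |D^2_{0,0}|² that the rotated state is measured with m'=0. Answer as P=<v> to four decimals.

P=0.9908

D^2_{0,0}(0.0019,3.0861,3.7364) = e^{-i·0·0.0019}·d^2_{0,0}(3.0861)·e^{-i·0·3.7364}. Compute d first:
Half-angle: c=0.027743, s=0.999615. N=√(2·2·2·2)=4.000000
Admissible k: 0..2 (factorial args all ≥0)
  k=0: (−1)^0·4.0000/(4)·0.0277^4·0.9996^0 = +0.000001
  k=1: (−1)^1·4.0000/(1)·0.0277^2·0.9996^2 = -0.003076
  k=2: (−1)^2·4.0000/(4)·0.0277^0·0.9996^4 = +0.998461
d^2_{0,0}(3.0861) = +0.000001 -0.003076 +0.998461 = +0.995386
|D^2_{0,0}|² = |d^2_{0,0}(β)|² = (+0.995386)² = 0.990792 (the z-rotation phases have unit modulus)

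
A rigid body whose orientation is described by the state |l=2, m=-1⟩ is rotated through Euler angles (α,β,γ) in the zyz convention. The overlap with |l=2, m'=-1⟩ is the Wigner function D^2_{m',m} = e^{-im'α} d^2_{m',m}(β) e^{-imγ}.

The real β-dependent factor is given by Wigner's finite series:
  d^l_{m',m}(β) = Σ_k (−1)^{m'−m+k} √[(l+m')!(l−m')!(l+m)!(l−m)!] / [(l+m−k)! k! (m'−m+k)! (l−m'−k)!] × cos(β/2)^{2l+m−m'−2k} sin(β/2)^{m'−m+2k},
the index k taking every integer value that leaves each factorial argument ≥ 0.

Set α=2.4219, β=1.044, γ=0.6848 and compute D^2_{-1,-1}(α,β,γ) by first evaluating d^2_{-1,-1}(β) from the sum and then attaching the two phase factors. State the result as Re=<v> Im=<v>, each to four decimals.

D^2_{-1,-1}(2.4219,1.044,0.6848) = e^{-i·-1·2.4219}·d^2_{-1,-1}(1.044)·e^{-i·-1·0.6848}. Compute d first:
Half-angle: c=0.866824, s=0.498615. N=√(1·6·1·6)=6.000000
Admissible k: 0..1 (factorial args all ≥0)
  k=0: (−1)^0·6.0000/(6)·0.8668^4·0.4986^0 = +0.564577
  k=1: (−1)^1·6.0000/(2)·0.8668^2·0.4986^2 = -0.560419
d^2_{-1,-1}(1.044) = +0.564577 -0.560419 = +0.004158
Phases: e^{-i·(-1)·2.4219}=-0.752008+0.659154i, e^{-i·(-1)·0.6848}=+0.774546+0.632518i ⇒ D=-0.004155+0.000145i

Re=-0.0042 Im=0.0001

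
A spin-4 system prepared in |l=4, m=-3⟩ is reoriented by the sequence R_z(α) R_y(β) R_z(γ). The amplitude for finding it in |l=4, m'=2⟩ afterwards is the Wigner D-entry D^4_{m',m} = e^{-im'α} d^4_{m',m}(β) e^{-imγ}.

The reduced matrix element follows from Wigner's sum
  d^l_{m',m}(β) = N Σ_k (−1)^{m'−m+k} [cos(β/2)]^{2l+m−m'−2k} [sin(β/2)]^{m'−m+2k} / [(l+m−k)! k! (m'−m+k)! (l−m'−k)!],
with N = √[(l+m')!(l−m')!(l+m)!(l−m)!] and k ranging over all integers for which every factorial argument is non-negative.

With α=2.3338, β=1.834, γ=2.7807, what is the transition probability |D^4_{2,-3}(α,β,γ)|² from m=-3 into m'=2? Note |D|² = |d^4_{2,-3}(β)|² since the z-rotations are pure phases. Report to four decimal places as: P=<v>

D^4_{2,-3}(2.3338,1.834,2.7807) = e^{-i·2·2.3338}·d^4_{2,-3}(1.834)·e^{-i·-3·2.7807}. Compute d first:
Half-angle: c=0.608204, s=0.793781. N=√(720·2·1·5040)=2693.993318
k: max(0,(-3)−(2))=0 … min(4+(-3),4−(2))=1
  k=0: (−1)^5·2693.9933/(240)·0.6082^3·0.7938^5 = -0.795859
  k=1: (−1)^6·2693.9933/(720)·0.6082^1·0.7938^7 = +0.451873
d^4_{2,-3}(1.834) = -0.795859 +0.451873 = -0.343985
|D^4_{2,-3}|² = |d^4_{2,-3}(β)|² = (-0.343985)² = 0.118326 (the z-rotation phases have unit modulus)

P=0.1183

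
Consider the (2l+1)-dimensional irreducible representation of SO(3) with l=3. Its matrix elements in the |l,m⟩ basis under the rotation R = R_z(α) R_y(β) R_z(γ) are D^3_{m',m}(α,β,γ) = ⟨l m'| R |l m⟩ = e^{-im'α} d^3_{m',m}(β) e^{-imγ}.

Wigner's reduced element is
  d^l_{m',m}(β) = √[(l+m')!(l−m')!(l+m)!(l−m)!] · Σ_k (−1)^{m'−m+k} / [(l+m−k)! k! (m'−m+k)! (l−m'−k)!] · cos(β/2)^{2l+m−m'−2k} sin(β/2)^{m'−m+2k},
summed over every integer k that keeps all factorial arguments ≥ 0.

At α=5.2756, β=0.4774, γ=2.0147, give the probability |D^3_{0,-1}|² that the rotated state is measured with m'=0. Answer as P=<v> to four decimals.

P=0.3432

First d^3_{0,-1}(β=0.4774), then the phase factors e^{-i(0)α} and e^{-i(-1)γ}:
With c≡cos(β/2)=0.971646 and s≡sin(β/2)=0.236440, N=[6·6·2·24]^{1/2}=41.569219
Admissible k: 0..2 (factorial args all ≥0)
  k=0: (−1)^1·41.5692/(12)·0.9716^5·0.2364^1 = -0.709336
  k=1: (−1)^2·41.5692/(4)·0.9716^3·0.2364^3 = +0.126008
  k=2: (−1)^3·41.5692/(12)·0.9716^1·0.2364^5 = -0.002487
d^3_{0,-1}(0.4774) = -0.709336 +0.126008 -0.002487 = -0.585815
|D^3_{0,-1}|² = |d^3_{0,-1}(β)|² = (-0.585815)² = 0.343179 (the z-rotation phases have unit modulus)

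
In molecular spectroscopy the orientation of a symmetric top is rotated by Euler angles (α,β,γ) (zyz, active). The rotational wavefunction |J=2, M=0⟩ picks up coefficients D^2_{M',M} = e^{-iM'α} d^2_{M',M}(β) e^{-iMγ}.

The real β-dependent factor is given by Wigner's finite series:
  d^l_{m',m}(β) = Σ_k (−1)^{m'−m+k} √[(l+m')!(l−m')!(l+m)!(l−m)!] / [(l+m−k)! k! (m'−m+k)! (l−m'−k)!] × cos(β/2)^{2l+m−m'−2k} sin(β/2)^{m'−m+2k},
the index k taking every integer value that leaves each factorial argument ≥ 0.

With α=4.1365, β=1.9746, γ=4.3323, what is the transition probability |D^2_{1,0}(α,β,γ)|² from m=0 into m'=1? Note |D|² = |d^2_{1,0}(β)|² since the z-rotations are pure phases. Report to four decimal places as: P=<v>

D^2_{1,0}(4.1365,1.9746,4.3323) = e^{-i·1·4.1365}·d^2_{1,0}(1.9746)·e^{-i·0·4.3323}. Compute d first:
c=cos(1.9746/2)=0.550945, s=sin(1.9746/2)=0.834541; N=√[6·1·2·2]=4.898979
k: max(0,(0)−(1))=0 … min(2+(0),2−(1))=1
  k=0: (−1)^1·4.8990/(2)·0.5509^3·0.8345^1 = -0.341860
  k=1: (−1)^2·4.8990/(2)·0.5509^1·0.8345^3 = +0.784382
d^2_{1,0}(1.9746) = -0.341860 +0.784382 = +0.442522
|D^2_{1,0}|² = |d^2_{1,0}(β)|² = (+0.442522)² = 0.195826 (the z-rotation phases have unit modulus)

P=0.1958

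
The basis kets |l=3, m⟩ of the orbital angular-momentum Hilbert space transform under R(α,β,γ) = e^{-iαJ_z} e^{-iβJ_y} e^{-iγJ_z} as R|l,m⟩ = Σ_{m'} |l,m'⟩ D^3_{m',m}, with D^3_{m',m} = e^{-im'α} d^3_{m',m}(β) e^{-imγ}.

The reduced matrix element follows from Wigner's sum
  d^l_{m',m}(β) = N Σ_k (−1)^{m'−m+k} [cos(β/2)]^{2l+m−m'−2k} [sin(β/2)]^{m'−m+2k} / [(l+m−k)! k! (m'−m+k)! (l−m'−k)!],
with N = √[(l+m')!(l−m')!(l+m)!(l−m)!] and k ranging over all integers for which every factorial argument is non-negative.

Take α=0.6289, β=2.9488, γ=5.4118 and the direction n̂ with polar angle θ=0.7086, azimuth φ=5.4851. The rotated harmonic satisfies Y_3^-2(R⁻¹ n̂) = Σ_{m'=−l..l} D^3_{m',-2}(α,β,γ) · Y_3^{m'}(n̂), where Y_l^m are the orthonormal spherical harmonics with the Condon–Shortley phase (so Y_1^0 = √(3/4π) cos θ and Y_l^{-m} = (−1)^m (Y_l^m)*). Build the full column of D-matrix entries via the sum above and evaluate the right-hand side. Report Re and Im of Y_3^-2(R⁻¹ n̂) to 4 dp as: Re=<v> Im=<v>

Re=0.1780 Im=-0.3015

Need the full column D^3_{m',-2} for m'=−3..3 at α=0.6289, β=2.9488, γ=5.4118.
cos(β/2)=0.096247, sin(β/2)=0.995357
d^3_{-3,-2}: single k=1 term ⇒ +0.000020;  D = +0.000020+0.000003i
d^3_{-2,-2}: k∈[0..1] ⇒ +0.000001 -0.000425 = -0.000424;  D = -0.000375+0.000198i
d^3_{-1,-2}: k∈[0..1] ⇒ -0.000026 +0.005561 = +0.005535;  D = +0.002442-0.004967i
d^3_{0,-2}: k∈[0..1] ⇒ +0.000466 -0.049803 = -0.049337;  D = +0.008443+0.048609i
d^3_{1,-2}: k∈[0..1] ⇒ -0.005561 +0.297360 = +0.291800;  D = -0.209502-0.203116i
d^3_{2,-2}: k∈[0..1] ⇒ +0.045463 -0.972466 = -0.927003;  D = +0.917800+0.130295i
d^3_{3,-2}: single k=0 term ⇒ -0.230334;  D = +0.203461-0.107970i
Y_3^{m'}(θ=0.7086,φ=5.4851) and Σ D·Y over m':
  (+0.0000+0.0000i)·(-0.0843+0.0782i)  (-0.0004+0.0002i)·(-0.0083+0.3285i)  (+0.0024-0.0050i)·(+0.2764+0.2835i)  (+0.0084+0.0486i)·(-0.0333+0.0000i)  (-0.2095-0.2031i)·(-0.2764+0.2835i)  (+0.9178+0.1303i)·(-0.0083-0.3285i)  (+0.2035-0.1080i)·(+0.0843+0.0782i)
Y_3^-2(R⁻¹ n̂) = +0.177972-0.301482i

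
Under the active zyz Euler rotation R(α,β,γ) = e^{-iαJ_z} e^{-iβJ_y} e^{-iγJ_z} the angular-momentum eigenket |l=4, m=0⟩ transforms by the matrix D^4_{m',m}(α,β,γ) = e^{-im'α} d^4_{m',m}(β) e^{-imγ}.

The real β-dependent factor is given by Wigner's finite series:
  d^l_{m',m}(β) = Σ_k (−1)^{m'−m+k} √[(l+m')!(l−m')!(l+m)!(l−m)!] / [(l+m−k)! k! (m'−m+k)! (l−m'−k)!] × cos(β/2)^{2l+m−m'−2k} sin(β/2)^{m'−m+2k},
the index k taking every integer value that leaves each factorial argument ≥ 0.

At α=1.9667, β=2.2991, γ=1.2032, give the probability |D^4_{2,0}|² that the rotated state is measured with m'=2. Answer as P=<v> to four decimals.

First d^4_{2,0}(β=2.2991), then the phase factors e^{-i(2)α} and e^{-i(0)γ}:
c=cos(2.2991/2)=0.408898, s=sin(2.2991/2)=0.912580; N=√[720·2·24·24]=910.735966
k: max(0,(0)−(2))=0 … min(4+(0),4−(2))=2
  k=0: (−1)^2·910.7360/(96)·0.4089^6·0.9126^2 = +0.036928
  k=1: (−1)^3·910.7360/(36)·0.4089^4·0.9126^4 = -0.490495
  k=2: (−1)^4·910.7360/(96)·0.4089^2·0.9126^6 = +0.916173
d^4_{2,0}(2.2991) = +0.036928 -0.490495 +0.916173 = +0.462606
|D^4_{2,0}|² = |d^4_{2,0}(β)|² = (+0.462606)² = 0.214004 (the z-rotation phases have unit modulus)

P=0.2140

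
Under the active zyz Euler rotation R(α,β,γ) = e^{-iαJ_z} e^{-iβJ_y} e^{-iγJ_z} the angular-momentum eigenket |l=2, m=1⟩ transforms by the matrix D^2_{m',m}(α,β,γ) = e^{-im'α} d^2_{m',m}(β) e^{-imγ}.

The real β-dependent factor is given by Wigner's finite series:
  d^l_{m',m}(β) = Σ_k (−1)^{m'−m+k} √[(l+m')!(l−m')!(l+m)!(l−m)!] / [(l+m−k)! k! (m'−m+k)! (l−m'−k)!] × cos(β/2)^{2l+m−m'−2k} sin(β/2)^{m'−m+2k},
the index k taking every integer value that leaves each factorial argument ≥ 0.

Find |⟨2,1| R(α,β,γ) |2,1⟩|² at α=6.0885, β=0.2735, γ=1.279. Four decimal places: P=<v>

P=0.8253

D^2_{1,1}(6.0885,0.2735,1.279) = e^{-i·1·6.0885}·d^2_{1,1}(0.2735)·e^{-i·1·1.279}. Compute d first:
Half-angle: c=0.990664, s=0.136324. N=√(6·1·6·1)=6.000000
Admissible k: 0..1 (factorial args all ≥0)
  k=0: (−1)^0·6.0000/(6)·0.9907^4·0.1363^0 = +0.963177
  k=1: (−1)^1·6.0000/(2)·0.9907^2·0.1363^2 = -0.054717
d^2_{1,1}(0.2735) = +0.963177 -0.054717 = +0.908460
|D^2_{1,1}|² = |d^2_{1,1}(β)|² = (+0.908460)² = 0.825300 (the z-rotation phases have unit modulus)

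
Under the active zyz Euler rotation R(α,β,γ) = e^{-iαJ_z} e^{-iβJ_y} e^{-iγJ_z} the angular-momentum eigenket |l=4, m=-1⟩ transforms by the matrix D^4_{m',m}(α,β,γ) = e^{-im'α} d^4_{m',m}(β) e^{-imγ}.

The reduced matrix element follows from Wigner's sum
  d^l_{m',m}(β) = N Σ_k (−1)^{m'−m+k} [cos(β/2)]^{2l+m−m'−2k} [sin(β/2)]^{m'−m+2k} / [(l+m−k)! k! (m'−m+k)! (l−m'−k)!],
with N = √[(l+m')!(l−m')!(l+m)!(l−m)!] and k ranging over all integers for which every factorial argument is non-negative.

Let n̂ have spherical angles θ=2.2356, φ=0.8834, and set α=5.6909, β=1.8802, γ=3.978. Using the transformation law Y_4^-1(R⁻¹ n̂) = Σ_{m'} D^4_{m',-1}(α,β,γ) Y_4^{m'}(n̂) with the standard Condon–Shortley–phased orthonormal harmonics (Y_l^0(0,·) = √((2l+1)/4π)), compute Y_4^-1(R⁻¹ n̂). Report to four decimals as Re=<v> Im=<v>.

Need the full column D^4_{m',-1} for m'=−4..4 at α=5.6909, β=1.8802, γ=3.978.
cos(β/2)=0.589707, sin(β/2)=0.807617
d^4_{-4,-1}: single k=3 term ⇒ +0.281121;  D = -0.010698+0.280917i
d^4_{-3,-1}: k∈[2..3] ⇒ +0.217721 -0.680592 = -0.462871;  D = +0.272828-0.373918i
d^4_{-2,-1}: k∈[1..3] ⇒ +0.084976 -0.796902 +0.996442 = +0.284515;  D = -0.267445+0.097069i
d^4_{-1,-1}: k∈[0..3] ⇒ +0.014625 -0.411454 +1.543438 -0.964952 = +0.181656;  D = -0.176270-0.043907i
d^4_{0,-1}: k∈[0..3] ⇒ -0.089573 +1.008011 -1.890615 +0.591003 = -0.381174;  D = +0.255438+0.282923i
d^4_{1,-1}: k∈[0..3] ⇒ +0.274303 -1.543438 +1.447429 -0.180986 = -0.002692;  D = +0.000381+0.002665i
d^4_{2,-1}: k∈[0..2] ⇒ -0.531268 +1.494663 -0.560675 = +0.402719;  D = +0.175235-0.362596i
d^4_{3,-1}: k∈[0..1] ⇒ +0.680592 -0.765907 = -0.085315;  D = -0.073682+0.043007i
d^4_{4,-1}: single k=0 term ⇒ -0.527267;  D = -0.526189-0.033699i
Y_4^{m'}(θ=2.2356,φ=0.8834) and Σ D·Y over m':
  (-0.0107+0.2809i)·(-0.1569+0.0649i)  (+0.2728-0.3739i)·(+0.3319+0.1776i)  (-0.2674+0.0971i)·(-0.0672-0.3382i)  (-0.1763-0.0439i)·(+0.0490-0.0597i)  (+0.2554+0.2829i)·(-0.3542+0.0000i)  (+0.0004+0.0027i)·(-0.0490-0.0597i)  (+0.1752-0.3626i)·(-0.0672+0.3382i)  (-0.0737+0.0430i)·(-0.3319+0.1776i)  (-0.5262-0.0337i)·(-0.1569-0.0649i)
Y_4^-1(R⁻¹ n̂) = +0.297695-0.032800i

Re=0.2977 Im=-0.0328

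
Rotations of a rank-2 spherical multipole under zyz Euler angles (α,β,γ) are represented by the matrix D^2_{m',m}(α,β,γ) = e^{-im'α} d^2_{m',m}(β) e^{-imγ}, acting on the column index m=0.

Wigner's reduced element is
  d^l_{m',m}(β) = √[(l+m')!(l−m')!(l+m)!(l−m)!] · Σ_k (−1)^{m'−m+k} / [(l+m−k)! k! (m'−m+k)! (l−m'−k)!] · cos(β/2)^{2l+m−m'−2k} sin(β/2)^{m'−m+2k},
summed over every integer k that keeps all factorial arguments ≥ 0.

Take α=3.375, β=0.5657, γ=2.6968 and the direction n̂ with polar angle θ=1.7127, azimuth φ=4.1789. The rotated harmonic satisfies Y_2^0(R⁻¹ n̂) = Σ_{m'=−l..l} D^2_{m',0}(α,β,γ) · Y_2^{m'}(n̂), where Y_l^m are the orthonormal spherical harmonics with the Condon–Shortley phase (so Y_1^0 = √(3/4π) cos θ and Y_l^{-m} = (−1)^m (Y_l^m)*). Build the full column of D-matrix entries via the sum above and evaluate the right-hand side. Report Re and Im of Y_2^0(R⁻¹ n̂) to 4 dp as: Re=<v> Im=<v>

Need the full column D^2_{m',0} for m'=−2..2 at α=3.375, β=0.5657, γ=2.6968.
cos(β/2)=0.960264, sin(β/2)=0.279094
d^2_{-2,0}: single k=2 term ⇒ +0.175937;  D = +0.157113+0.079179i
d^2_{-1,0}: k∈[1..2] ⇒ +0.605337 -0.051135 = +0.554202;  D = -0.539175-0.128184i
d^2_{0,0}: k∈[0..2] ⇒ +0.850281 -0.287303 +0.006067 = +0.569045;  D = +0.569045+0.000000i
d^2_{1,0}: k∈[0..1] ⇒ -0.605337 +0.051135 = -0.554202;  D = +0.539175-0.128184i
d^2_{2,0}: single k=0 term ⇒ +0.175937;  D = +0.157113-0.079179i
Y_2^{m'}(θ=1.7127,φ=4.1789) and Σ D·Y over m':
  (+0.1571+0.0792i)·(-0.1828-0.3315i)  (-0.5392-0.1282i)·(+0.0550-0.0931i)  (+0.5690+0.0000i)·(-0.2965+0.0000i)  (+0.5392-0.1282i)·(-0.0550-0.0931i)  (+0.1571-0.0792i)·(-0.1828+0.3315i)
Y_2^0(R⁻¹ n̂) = -0.256820+0.000000i

Re=-0.2568 Im=0.0000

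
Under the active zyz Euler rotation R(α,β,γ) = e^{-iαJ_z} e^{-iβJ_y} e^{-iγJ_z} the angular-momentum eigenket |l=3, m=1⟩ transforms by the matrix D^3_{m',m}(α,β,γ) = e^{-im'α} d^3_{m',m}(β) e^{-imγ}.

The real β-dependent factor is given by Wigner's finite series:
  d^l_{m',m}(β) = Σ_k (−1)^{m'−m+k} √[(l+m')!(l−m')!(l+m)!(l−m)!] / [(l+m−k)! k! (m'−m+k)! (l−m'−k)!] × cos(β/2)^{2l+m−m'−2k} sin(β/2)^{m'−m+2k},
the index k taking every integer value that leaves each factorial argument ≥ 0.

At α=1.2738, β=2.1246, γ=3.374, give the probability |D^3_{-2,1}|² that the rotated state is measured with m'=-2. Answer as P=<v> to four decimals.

P=0.0879

First d^3_{-2,1}(β=2.1246), then the phase factors e^{-i(-2)α} and e^{-i(1)γ}:
c=cos(2.1246/2)=0.486864, s=sin(2.1246/2)=0.873478; N=√[1·120·24·2]=75.894664
Admissible k: 3..4 (factorial args all ≥0)
  k=3: (−1)^0·75.8947/(12)·0.4869^3·0.8735^3 = +0.486418
  k=4: (−1)^1·75.8947/(24)·0.4869^1·0.8735^5 = -0.782829
d^3_{-2,1}(2.1246) = +0.486418 -0.782829 = -0.296411
|D^3_{-2,1}|² = |d^3_{-2,1}(β)|² = (-0.296411)² = 0.087860 (the z-rotation phases have unit modulus)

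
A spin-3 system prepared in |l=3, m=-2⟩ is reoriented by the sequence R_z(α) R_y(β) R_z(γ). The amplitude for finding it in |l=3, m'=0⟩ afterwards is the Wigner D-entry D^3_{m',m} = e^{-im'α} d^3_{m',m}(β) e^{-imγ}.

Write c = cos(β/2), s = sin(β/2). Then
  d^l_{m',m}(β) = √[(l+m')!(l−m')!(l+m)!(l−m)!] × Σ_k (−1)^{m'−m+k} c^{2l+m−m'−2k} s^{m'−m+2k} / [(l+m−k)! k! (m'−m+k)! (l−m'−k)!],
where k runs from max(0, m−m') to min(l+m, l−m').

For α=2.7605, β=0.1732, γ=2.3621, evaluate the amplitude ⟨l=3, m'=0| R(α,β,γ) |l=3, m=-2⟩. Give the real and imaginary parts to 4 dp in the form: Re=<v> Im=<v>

Re=0.0005 Im=-0.0401

Split into d^3_{0,-2}(β=0.1732) × two z-phases.
Half-angle: c=0.996253, s=0.086492. N=√(6·6·1·120)=65.726707
k: max(0,(-2)−(0))=0 … min(3+(-2),3−(0))=1
  k=0: (−1)^2·65.7267/(12)·0.9963^4·0.0865^2 = +0.040363
  k=1: (−1)^3·65.7267/(12)·0.9963^2·0.0865^4 = -0.000304
d^3_{0,-2}(0.1732) = +0.040363 -0.000304 = +0.040059
Attach z-rotation phases: D = e^{-i(0)(2.7605)}·(+0.040059)·e^{-i(-2)(2.3621)} = +0.000473-0.040056i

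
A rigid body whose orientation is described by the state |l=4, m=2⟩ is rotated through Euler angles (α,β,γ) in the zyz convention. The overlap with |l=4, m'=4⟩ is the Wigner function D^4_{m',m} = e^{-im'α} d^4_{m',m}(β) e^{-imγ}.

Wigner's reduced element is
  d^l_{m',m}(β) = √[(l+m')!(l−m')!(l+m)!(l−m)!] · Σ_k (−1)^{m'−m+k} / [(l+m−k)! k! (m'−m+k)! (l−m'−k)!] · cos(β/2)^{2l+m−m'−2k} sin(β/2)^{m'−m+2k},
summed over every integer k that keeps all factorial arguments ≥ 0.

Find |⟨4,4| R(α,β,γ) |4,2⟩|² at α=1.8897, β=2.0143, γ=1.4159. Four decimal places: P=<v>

P=0.0077

D^4_{4,2}(1.8897,2.0143,1.4159) = e^{-i·4·1.8897}·d^4_{4,2}(2.0143)·e^{-i·2·1.4159}. Compute d first:
With c≡cos(β/2)=0.534272 and s≡sin(β/2)=0.845313, N=[40320·1·720·2]^{1/2}=7619.763776
Admissible k: 0..0 (factorial args all ≥0)
  k=0: (−1)^2·7619.7638/(1440)·0.5343^6·0.8453^2 = +0.087940
d^4_{4,2}(2.0143) = +0.087940
|D^4_{4,2}|² = |d^4_{4,2}(β)|² = (+0.087940)² = 0.007734 (the z-rotation phases have unit modulus)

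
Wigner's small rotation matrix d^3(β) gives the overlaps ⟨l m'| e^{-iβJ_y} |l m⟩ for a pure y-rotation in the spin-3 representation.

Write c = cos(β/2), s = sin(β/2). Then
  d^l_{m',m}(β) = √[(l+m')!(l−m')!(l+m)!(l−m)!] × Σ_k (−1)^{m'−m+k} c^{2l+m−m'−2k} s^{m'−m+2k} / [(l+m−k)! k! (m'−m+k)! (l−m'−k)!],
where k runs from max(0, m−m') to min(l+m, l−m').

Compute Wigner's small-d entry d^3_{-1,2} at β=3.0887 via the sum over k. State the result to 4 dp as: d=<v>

d^3_{-1,2}(β=3.0887) via Wigner's sum:
Half-angle: c=0.026443, s=0.999650. N=√(2·24·120·1)=75.894664
Admissible k: 3..4 (factorial args all ≥0)
  k=3: (−1)^0·75.8947/(12)·0.0264^3·0.9997^3 = +0.000117
  k=4: (−1)^1·75.8947/(24)·0.0264^1·0.9997^5 = -0.083475
d^3_{-1,2}(3.0887) = +0.000117 -0.083475 = -0.083358

d=-0.0834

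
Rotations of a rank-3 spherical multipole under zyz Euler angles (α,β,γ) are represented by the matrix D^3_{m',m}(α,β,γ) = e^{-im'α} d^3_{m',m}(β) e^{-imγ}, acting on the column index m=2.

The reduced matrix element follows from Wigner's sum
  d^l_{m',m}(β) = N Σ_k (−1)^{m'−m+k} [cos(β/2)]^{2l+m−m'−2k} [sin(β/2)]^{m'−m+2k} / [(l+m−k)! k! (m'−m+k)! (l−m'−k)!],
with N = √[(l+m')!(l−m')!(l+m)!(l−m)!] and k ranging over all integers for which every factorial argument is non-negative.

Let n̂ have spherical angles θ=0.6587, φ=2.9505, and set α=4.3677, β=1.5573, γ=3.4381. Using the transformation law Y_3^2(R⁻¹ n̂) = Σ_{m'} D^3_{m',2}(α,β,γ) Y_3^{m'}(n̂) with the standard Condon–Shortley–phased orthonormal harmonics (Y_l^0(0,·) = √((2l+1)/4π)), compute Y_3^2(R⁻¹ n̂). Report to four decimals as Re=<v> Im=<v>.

Need the full column D^3_{m',2} for m'=−3..3 at α=4.3677, β=1.5573, γ=3.4381.
cos(β/2)=0.711862, sin(β/2)=0.702319
d^3_{-3,2}: single k=5 term ⇒ +0.297950;  D = +0.297478-0.016761i
d^3_{-2,2}: k∈[4..5] ⇒ +0.616453 -0.120007 = +0.496446;  D = -0.141200+0.475942i
d^3_{-1,2}: k∈[3..4] ⇒ +0.790353 -0.384652 = +0.405701;  D = -0.327077-0.240029i
d^3_{0,2}: k∈[2..3] ⇒ +0.693767 -0.675290 = +0.018477;  D = +0.015322-0.010326i
d^3_{1,2}: k∈[1..2] ⇒ +0.405989 -0.790353 = -0.384364;  D = -0.094470-0.372574i
d^3_{2,2}: k∈[0..1] ⇒ +0.130130 -0.633320 = -0.503190;  D = +0.500856+0.048414i
d^3_{3,2}: single k=0 term ⇒ -0.314478;  D = -0.134248+0.284383i
Y_3^{m'}(θ=0.6587,φ=2.9505) and Σ D·Y over m':
  (+0.2975-0.0168i)·(-0.0804-0.0519i)  (-0.1412+0.4759i)·(+0.2809+0.1129i)  (-0.3271-0.2400i)·(-0.4130-0.0799i)  (+0.0153-0.0103i)·(+0.0374+0.0000i)  (-0.0945-0.3726i)·(+0.4130-0.0799i)  (+0.5009+0.0484i)·(+0.2809-0.1129i)  (-0.1342+0.2844i)·(+0.0804-0.0519i)
Y_3^2(R⁻¹ n̂) = +0.079649+0.069096i

Re=0.0796 Im=0.0691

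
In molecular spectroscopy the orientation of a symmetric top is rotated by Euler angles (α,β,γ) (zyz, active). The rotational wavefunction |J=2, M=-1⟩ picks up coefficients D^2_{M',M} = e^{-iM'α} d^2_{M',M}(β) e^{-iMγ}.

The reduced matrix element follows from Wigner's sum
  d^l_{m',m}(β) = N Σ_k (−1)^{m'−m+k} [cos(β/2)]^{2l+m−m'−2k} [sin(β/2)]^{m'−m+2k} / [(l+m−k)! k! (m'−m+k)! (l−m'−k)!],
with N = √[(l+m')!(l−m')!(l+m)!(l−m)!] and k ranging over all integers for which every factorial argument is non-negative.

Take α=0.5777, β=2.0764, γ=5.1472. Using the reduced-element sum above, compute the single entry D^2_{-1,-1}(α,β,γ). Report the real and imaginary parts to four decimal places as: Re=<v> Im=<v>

Re=-0.4305 Im=0.2689

Split into d^2_{-1,-1}(β=2.0764) × two z-phases.
With c≡cos(β/2)=0.507772 and s≡sin(β/2)=0.861492, N=[1·6·1·6]^{1/2}=6.000000
k∈{0,1} keeps every argument non-negative
  k=0: (−1)^0·6.0000/(6)·0.5078^4·0.8615^0 = +0.066477
  k=1: (−1)^1·6.0000/(2)·0.5078^2·0.8615^2 = -0.574064
d^2_{-1,-1}(2.0764) = +0.066477 -0.574064 = -0.507587
Phases: e^{-i·(-1)·0.5777}=+0.837721+0.546099i, e^{-i·(-1)·5.1472}=+0.421239-0.906950i ⇒ D=-0.430517+0.268885i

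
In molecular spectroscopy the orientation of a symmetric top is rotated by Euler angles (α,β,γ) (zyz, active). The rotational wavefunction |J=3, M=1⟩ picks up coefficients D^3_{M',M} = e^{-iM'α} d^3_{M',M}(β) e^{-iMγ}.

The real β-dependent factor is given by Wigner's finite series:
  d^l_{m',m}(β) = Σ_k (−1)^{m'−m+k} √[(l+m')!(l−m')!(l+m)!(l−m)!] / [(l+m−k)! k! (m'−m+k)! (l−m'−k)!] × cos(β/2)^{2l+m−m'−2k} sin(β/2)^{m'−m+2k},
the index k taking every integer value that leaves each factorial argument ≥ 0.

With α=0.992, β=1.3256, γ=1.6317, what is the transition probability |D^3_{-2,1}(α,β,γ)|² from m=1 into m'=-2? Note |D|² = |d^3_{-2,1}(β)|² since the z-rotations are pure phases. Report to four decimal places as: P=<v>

D^3_{-2,1}(0.992,1.3256,1.6317) = e^{-i·-2·0.992}·d^3_{-2,1}(1.3256)·e^{-i·1·1.6317}. Compute d first:
c=cos(1.3256/2)=0.788272, s=sin(1.3256/2)=0.615326; N=√[1·120·24·2]=75.894664
Admissible k: 3..4 (factorial args all ≥0)
  k=3: (−1)^0·75.8947/(12)·0.7883^3·0.6153^3 = +0.721732
  k=4: (−1)^1·75.8947/(24)·0.7883^1·0.6153^5 = -0.219889
d^3_{-2,1}(1.3256) = +0.721732 -0.219889 = +0.501842
|D^3_{-2,1}|² = |d^3_{-2,1}(β)|² = (+0.501842)² = 0.251846 (the z-rotation phases have unit modulus)

P=0.2518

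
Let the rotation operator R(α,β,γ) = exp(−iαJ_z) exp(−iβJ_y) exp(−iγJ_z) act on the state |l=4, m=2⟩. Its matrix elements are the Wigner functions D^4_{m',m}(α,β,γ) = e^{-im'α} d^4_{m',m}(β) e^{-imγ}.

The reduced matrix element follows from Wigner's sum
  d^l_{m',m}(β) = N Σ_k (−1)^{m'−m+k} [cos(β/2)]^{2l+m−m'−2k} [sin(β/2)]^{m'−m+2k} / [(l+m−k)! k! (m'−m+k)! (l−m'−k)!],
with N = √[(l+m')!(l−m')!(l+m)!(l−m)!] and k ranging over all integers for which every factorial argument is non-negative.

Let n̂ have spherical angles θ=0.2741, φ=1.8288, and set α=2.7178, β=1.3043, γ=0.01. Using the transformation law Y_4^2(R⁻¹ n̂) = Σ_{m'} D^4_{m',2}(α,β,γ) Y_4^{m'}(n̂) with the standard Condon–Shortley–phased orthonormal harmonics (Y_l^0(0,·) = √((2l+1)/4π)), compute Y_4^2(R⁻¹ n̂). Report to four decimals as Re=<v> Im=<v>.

Re=0.0556 Im=0.0267

Need the full column D^4_{m',2} for m'=−4..4 at α=2.7178, β=1.3043, γ=0.01.
cos(β/2)=0.794781, sin(β/2)=0.606897
d^4_{-4,2}: single k=6 term ⇒ +0.167017;  D = -0.024029-0.165280i
d^4_{-3,2}: k∈[5..6] ⇒ +0.463982 -0.090181 = +0.373801;  D = -0.103093+0.359303i
d^4_{-2,2}: k∈[4..6] ⇒ +0.811969 -0.378760 +0.018404 = +0.451613;  D = +0.292045-0.344477i
d^4_{-1,2}: k∈[3..5] ⇒ +1.002527 -0.876843 +0.102255 = +0.227939;  D = -0.205859+0.097870i
d^4_{0,2}: k∈[2..4] ⇒ +0.880714 -1.369425 +0.299436 = -0.189275;  D = -0.189237+0.003785i
d^4_{1,2}: k∈[1..3] ⇒ +0.515801 -1.503790 +0.584562 = -0.403427;  D = +0.370982+0.158510i
d^4_{2,2}: k∈[0..2] ⇒ +0.159213 -1.114025 +0.811969 = -0.142843;  D = -0.096655-0.105175i
d^4_{3,2}: k∈[0..1] ⇒ -0.454894 +0.795731 = +0.340837;  D = -0.107028-0.323597i
d^4_{4,2}: single k=0 term ⇒ +0.491239;  D = -0.051180+0.488565i
Y_4^{m'}(θ=0.2741,φ=1.8288) and Σ D·Y over m':
  (-0.0240-0.1653i)·(+0.0012-0.0020i)  (-0.1031+0.3593i)·(+0.0167+0.0171i)  (+0.2920-0.3445i)·(-0.1170+0.0664i)  (-0.2059+0.0979i)·(-0.1097-0.4156i)  (-0.1892+0.0038i)·(+0.5561+0.0000i)  (+0.3710+0.1585i)·(+0.1097-0.4156i)  (-0.0967-0.1052i)·(-0.1170-0.0664i)  (-0.1070-0.3236i)·(-0.0167+0.0171i)  (-0.0512+0.4886i)·(+0.0012+0.0020i)
Y_4^2(R⁻¹ n̂) = +0.055646+0.026671i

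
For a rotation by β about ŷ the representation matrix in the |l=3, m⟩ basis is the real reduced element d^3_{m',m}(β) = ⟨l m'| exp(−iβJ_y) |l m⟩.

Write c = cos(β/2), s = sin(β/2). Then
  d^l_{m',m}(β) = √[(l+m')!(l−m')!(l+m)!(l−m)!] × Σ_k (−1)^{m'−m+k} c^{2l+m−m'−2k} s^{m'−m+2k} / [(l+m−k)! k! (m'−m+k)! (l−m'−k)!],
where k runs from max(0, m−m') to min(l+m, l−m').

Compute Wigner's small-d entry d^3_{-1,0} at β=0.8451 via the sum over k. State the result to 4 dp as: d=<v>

d^3_{-1,0}(β=0.8451) via Wigner's sum:
c=cos(0.8451/2)=0.912046, s=sin(0.8451/2)=0.410088; N=√[2·24·6·6]=41.569219
k∈{1,2,3} keeps every argument non-negative
  k=1: (−1)^0·41.5692/(12)·0.9120^5·0.4101^1 = +0.896502
  k=2: (−1)^1·41.5692/(4)·0.9120^3·0.4101^3 = -0.543741
  k=3: (−1)^2·41.5692/(12)·0.9120^1·0.4101^5 = +0.036643
d^3_{-1,0}(0.8451) = +0.896502 -0.543741 +0.036643 = +0.389404

d=0.3894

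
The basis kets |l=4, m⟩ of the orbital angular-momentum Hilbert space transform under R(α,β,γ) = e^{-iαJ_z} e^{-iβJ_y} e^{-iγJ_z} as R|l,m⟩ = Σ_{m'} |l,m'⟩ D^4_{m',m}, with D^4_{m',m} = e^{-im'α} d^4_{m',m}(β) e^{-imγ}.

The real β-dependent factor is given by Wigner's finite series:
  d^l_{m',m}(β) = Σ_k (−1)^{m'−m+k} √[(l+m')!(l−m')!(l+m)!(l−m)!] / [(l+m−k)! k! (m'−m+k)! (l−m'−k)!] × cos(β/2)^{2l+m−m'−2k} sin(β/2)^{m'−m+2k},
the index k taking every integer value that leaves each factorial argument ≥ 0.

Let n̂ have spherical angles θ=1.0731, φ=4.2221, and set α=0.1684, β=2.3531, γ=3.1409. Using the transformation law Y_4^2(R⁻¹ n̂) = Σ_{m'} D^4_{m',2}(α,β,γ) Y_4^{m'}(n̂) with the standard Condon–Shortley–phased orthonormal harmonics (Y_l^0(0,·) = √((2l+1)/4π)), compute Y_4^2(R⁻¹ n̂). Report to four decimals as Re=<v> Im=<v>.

Need the full column D^4_{m',2} for m'=−4..4 at α=0.1684, β=2.3531, γ=3.1409.
cos(β/2)=0.384112, sin(β/2)=0.923286
d^4_{-4,2}: single k=6 term ⇒ +0.483631;  D = +0.377579+0.302214i
d^4_{-3,2}: k∈[5..6] ⇒ +0.426818 -0.822010 = -0.395193;  D = -0.345559-0.191745i
d^4_{-2,2}: k∈[4..6] ⇒ +0.237285 -1.096772 +0.528070 = -0.331417;  D = -0.312645-0.109956i
d^4_{-1,2}: k∈[3..5] ⇒ +0.093071 -0.806610 +0.932072 = +0.218534;  D = +0.215391+0.036926i
d^4_{0,2}: k∈[2..4] ⇒ +0.025974 -0.400193 +0.867074 = +0.492856;  D = +0.492856+0.000683i
d^4_{1,2}: k∈[1..3] ⇒ +0.004833 -0.139607 +0.537740 = +0.402965;  D = +0.397358-0.066989i
d^4_{2,2}: k∈[0..2] ⇒ +0.000474 -0.032855 +0.237285 = +0.204904;  D = +0.193485-0.067446i
d^4_{3,2}: k∈[0..1] ⇒ -0.004262 +0.073873 = +0.069611;  D = +0.060962-0.033606i
d^4_{4,2}: single k=0 term ⇒ +0.014488;  D = +0.011336-0.009022i
Y_4^{m'}(θ=1.0731,φ=4.2221) and Σ D·Y over m':
  (+0.3776+0.3022i)·(-0.1004+0.2440i)  (-0.3456-0.1917i)·(+0.4034-0.0404i)  (-0.3126-0.1100i)·(-0.0856-0.1278i)  (+0.2154+0.0369i)·(+0.1313-0.2459i)  (+0.4929+0.0007i)·(-0.2136+0.0000i)  (+0.3974-0.0670i)·(-0.1313-0.2459i)  (+0.1935-0.0674i)·(-0.0856+0.1278i)  (+0.0610-0.0336i)·(-0.4034-0.0404i)  (+0.0113-0.0090i)·(-0.1004-0.2440i)
Y_4^2(R⁻¹ n̂) = -0.419852-0.049704i

Re=-0.4199 Im=-0.0497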